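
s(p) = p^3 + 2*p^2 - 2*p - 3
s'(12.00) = 478.00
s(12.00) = 1989.00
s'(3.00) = 37.00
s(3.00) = 36.00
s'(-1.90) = 1.23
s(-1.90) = 1.16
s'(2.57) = 28.09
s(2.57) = 22.04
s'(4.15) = 66.27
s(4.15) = 94.62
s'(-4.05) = 31.01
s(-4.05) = -28.53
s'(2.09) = 19.46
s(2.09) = 10.69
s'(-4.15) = 33.07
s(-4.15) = -31.73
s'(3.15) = 40.37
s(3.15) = 41.80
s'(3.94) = 60.33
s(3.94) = 81.33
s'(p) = 3*p^2 + 4*p - 2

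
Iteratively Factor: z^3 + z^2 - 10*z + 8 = (z - 1)*(z^2 + 2*z - 8) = (z - 2)*(z - 1)*(z + 4)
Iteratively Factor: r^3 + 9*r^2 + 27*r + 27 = (r + 3)*(r^2 + 6*r + 9) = (r + 3)^2*(r + 3)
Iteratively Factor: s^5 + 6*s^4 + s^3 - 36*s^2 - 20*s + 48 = (s - 2)*(s^4 + 8*s^3 + 17*s^2 - 2*s - 24) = (s - 2)*(s + 3)*(s^3 + 5*s^2 + 2*s - 8) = (s - 2)*(s + 3)*(s + 4)*(s^2 + s - 2) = (s - 2)*(s + 2)*(s + 3)*(s + 4)*(s - 1)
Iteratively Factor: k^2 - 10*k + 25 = (k - 5)*(k - 5)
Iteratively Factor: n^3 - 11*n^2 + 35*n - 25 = (n - 5)*(n^2 - 6*n + 5) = (n - 5)^2*(n - 1)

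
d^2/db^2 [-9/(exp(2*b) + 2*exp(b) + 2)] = 18*(-4*(exp(b) + 1)^2*exp(b) + (2*exp(b) + 1)*(exp(2*b) + 2*exp(b) + 2))*exp(b)/(exp(2*b) + 2*exp(b) + 2)^3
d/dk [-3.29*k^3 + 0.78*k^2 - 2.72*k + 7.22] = -9.87*k^2 + 1.56*k - 2.72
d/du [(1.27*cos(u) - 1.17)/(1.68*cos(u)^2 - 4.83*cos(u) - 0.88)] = (2.1336*cos(u)^2 - 3.9312*cos(u) + 6.7687)*sin(u)/(2.8224*cos(u)^4 - 16.2288*cos(u)^3 + 20.3721*cos(u)^2 + 8.5008*cos(u) + 0.7744)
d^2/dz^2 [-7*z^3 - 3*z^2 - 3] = -42*z - 6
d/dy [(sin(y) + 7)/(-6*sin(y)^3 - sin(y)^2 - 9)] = (12*sin(y)^3 + 127*sin(y)^2 + 14*sin(y) - 9)*cos(y)/(6*sin(y)^3 + sin(y)^2 + 9)^2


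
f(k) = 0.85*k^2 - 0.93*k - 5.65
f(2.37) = -3.08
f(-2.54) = 2.20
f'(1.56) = 1.72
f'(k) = 1.7*k - 0.93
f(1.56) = -5.03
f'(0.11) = -0.74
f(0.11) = -5.74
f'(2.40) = 3.15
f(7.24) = 32.17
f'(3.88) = 5.67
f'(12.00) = 19.47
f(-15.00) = 199.55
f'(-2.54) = -5.25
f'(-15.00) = -26.43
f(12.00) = 105.59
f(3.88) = 3.54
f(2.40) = -2.99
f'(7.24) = 11.38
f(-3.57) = 8.50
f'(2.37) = 3.10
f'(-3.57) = -7.00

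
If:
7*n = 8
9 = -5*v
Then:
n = 8/7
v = -9/5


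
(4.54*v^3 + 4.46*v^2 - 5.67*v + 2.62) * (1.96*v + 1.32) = 8.8984*v^4 + 14.7344*v^3 - 5.226*v^2 - 2.3492*v + 3.4584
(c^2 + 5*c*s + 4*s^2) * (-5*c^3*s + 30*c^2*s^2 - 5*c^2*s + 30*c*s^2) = -5*c^5*s + 5*c^4*s^2 - 5*c^4*s + 130*c^3*s^3 + 5*c^3*s^2 + 120*c^2*s^4 + 130*c^2*s^3 + 120*c*s^4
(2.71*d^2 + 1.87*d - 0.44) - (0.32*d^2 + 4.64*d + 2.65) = 2.39*d^2 - 2.77*d - 3.09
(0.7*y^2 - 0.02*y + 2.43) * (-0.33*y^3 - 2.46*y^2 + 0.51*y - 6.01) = -0.231*y^5 - 1.7154*y^4 - 0.3957*y^3 - 10.195*y^2 + 1.3595*y - 14.6043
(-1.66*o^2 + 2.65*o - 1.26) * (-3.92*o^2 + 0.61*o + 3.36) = 6.5072*o^4 - 11.4006*o^3 + 0.9781*o^2 + 8.1354*o - 4.2336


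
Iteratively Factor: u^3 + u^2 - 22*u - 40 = (u + 4)*(u^2 - 3*u - 10) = (u - 5)*(u + 4)*(u + 2)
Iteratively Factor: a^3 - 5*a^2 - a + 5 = (a + 1)*(a^2 - 6*a + 5) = (a - 1)*(a + 1)*(a - 5)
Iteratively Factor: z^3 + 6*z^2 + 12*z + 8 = (z + 2)*(z^2 + 4*z + 4) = (z + 2)^2*(z + 2)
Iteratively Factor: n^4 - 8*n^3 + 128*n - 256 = (n - 4)*(n^3 - 4*n^2 - 16*n + 64) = (n - 4)*(n + 4)*(n^2 - 8*n + 16) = (n - 4)^2*(n + 4)*(n - 4)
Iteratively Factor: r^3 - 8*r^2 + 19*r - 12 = (r - 3)*(r^2 - 5*r + 4) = (r - 4)*(r - 3)*(r - 1)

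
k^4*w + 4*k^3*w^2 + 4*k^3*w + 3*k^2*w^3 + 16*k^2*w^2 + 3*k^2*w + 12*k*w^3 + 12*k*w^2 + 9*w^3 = (k + 3)*(k + w)*(k + 3*w)*(k*w + w)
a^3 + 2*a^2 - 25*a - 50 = (a - 5)*(a + 2)*(a + 5)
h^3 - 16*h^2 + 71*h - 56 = (h - 8)*(h - 7)*(h - 1)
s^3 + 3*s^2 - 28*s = s*(s - 4)*(s + 7)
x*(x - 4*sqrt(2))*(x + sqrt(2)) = x^3 - 3*sqrt(2)*x^2 - 8*x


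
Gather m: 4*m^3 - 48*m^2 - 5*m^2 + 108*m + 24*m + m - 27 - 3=4*m^3 - 53*m^2 + 133*m - 30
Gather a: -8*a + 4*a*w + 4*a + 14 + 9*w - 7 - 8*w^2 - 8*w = a*(4*w - 4) - 8*w^2 + w + 7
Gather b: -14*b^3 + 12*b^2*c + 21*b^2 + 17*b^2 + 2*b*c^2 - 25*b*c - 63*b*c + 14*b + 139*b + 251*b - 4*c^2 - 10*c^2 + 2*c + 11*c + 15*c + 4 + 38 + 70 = -14*b^3 + b^2*(12*c + 38) + b*(2*c^2 - 88*c + 404) - 14*c^2 + 28*c + 112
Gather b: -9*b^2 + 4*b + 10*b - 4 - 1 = -9*b^2 + 14*b - 5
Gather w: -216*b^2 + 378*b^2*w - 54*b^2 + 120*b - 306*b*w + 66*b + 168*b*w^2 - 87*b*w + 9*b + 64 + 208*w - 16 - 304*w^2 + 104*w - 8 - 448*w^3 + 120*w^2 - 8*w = -270*b^2 + 195*b - 448*w^3 + w^2*(168*b - 184) + w*(378*b^2 - 393*b + 304) + 40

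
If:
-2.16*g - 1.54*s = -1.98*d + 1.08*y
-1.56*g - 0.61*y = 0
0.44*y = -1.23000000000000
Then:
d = 0.777777777777778*s - 0.332326764144946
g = 1.09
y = -2.80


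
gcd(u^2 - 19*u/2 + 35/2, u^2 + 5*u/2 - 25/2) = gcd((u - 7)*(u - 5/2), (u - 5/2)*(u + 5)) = u - 5/2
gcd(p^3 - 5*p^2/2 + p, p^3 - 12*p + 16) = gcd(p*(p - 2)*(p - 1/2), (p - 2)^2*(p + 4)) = p - 2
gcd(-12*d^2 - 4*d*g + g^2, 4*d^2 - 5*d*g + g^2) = 1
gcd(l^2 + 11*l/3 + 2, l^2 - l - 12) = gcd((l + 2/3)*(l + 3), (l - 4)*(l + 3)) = l + 3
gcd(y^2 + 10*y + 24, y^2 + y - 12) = y + 4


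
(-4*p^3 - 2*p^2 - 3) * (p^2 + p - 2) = -4*p^5 - 6*p^4 + 6*p^3 + p^2 - 3*p + 6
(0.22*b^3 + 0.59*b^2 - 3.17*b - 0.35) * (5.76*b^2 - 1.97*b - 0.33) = 1.2672*b^5 + 2.965*b^4 - 19.4941*b^3 + 4.0342*b^2 + 1.7356*b + 0.1155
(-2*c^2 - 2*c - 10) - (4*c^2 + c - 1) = -6*c^2 - 3*c - 9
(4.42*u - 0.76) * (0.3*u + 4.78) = 1.326*u^2 + 20.8996*u - 3.6328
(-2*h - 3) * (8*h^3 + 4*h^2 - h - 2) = -16*h^4 - 32*h^3 - 10*h^2 + 7*h + 6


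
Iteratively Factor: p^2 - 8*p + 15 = (p - 3)*(p - 5)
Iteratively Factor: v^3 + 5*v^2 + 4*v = (v + 1)*(v^2 + 4*v) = (v + 1)*(v + 4)*(v)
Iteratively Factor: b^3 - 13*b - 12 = (b + 1)*(b^2 - b - 12) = (b - 4)*(b + 1)*(b + 3)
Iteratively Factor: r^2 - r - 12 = (r + 3)*(r - 4)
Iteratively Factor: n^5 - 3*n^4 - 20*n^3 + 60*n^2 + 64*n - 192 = (n - 2)*(n^4 - n^3 - 22*n^2 + 16*n + 96) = (n - 2)*(n + 2)*(n^3 - 3*n^2 - 16*n + 48) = (n - 3)*(n - 2)*(n + 2)*(n^2 - 16) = (n - 3)*(n - 2)*(n + 2)*(n + 4)*(n - 4)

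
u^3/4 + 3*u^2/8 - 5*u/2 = u*(u/4 + 1)*(u - 5/2)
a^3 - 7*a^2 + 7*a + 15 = (a - 5)*(a - 3)*(a + 1)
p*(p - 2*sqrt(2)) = p^2 - 2*sqrt(2)*p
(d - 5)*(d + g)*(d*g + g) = d^3*g + d^2*g^2 - 4*d^2*g - 4*d*g^2 - 5*d*g - 5*g^2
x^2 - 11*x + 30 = (x - 6)*(x - 5)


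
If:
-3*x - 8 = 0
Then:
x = -8/3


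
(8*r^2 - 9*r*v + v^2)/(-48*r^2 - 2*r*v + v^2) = (-r + v)/(6*r + v)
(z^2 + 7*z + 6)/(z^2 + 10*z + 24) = (z + 1)/(z + 4)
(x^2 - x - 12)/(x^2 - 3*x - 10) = (-x^2 + x + 12)/(-x^2 + 3*x + 10)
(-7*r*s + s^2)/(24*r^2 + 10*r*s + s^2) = s*(-7*r + s)/(24*r^2 + 10*r*s + s^2)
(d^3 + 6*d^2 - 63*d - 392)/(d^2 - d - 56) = d + 7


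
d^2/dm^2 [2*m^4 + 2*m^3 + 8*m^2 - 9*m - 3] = 24*m^2 + 12*m + 16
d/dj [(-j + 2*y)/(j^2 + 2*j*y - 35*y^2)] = (-j^2 - 2*j*y + 35*y^2 + 2*(j - 2*y)*(j + y))/(j^2 + 2*j*y - 35*y^2)^2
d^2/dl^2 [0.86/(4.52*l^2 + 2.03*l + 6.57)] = (-35.140288*l^2 - 15.782032*l + 0.86*(9.04*l + 2.03)*(18.08*l + 4.06) - 51.077808)/(4.52*l^2 + 2.03*l + 6.57)^3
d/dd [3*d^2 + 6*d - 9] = 6*d + 6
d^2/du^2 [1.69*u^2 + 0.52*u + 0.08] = 3.38000000000000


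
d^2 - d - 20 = (d - 5)*(d + 4)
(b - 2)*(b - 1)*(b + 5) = b^3 + 2*b^2 - 13*b + 10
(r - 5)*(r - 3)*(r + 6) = r^3 - 2*r^2 - 33*r + 90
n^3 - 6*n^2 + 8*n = n*(n - 4)*(n - 2)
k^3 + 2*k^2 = k^2*(k + 2)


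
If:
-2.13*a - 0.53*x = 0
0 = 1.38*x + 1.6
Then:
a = 0.29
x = -1.16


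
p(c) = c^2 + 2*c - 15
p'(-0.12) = 1.76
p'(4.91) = 11.82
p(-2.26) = -14.41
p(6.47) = 39.80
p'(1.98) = 5.96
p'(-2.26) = -2.52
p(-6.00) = 9.00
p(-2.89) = -12.43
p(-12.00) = 105.00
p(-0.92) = -15.99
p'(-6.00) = -10.00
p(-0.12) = -15.23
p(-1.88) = -15.23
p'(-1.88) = -1.76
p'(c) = 2*c + 2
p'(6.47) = 14.94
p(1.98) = -7.12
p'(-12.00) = -22.00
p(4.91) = 18.93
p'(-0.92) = 0.16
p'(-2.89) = -3.78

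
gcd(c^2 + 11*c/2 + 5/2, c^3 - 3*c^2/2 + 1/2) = c + 1/2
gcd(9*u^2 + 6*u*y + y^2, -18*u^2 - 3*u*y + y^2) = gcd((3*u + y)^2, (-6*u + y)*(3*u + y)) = 3*u + y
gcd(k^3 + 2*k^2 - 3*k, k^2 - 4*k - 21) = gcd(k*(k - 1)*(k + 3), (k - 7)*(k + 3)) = k + 3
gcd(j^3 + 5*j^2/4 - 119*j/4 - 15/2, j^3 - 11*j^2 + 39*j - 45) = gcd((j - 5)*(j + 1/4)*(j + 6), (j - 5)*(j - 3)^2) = j - 5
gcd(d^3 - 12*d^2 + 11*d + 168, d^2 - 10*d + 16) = d - 8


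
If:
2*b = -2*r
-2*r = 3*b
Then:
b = 0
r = 0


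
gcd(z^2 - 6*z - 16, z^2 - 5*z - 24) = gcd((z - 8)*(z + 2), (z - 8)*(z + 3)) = z - 8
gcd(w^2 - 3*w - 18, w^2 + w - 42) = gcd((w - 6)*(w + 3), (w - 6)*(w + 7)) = w - 6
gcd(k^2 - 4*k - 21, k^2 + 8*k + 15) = k + 3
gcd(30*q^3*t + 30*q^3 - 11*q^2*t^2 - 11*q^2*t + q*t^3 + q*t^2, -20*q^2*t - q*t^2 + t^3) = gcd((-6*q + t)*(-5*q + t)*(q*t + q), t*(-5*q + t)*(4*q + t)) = 5*q - t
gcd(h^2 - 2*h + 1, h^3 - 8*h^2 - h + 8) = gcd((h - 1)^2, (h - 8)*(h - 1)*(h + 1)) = h - 1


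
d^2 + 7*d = d*(d + 7)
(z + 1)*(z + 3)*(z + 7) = z^3 + 11*z^2 + 31*z + 21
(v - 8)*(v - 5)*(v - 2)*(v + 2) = v^4 - 13*v^3 + 36*v^2 + 52*v - 160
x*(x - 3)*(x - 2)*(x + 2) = x^4 - 3*x^3 - 4*x^2 + 12*x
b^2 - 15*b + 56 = (b - 8)*(b - 7)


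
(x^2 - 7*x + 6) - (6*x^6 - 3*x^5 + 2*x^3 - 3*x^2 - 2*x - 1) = -6*x^6 + 3*x^5 - 2*x^3 + 4*x^2 - 5*x + 7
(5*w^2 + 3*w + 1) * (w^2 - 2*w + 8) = 5*w^4 - 7*w^3 + 35*w^2 + 22*w + 8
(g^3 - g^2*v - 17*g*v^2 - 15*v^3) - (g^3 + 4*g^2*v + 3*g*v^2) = -5*g^2*v - 20*g*v^2 - 15*v^3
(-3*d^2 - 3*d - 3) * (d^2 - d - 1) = -3*d^4 + 3*d^2 + 6*d + 3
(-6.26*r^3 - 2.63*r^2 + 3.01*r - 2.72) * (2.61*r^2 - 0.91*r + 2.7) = -16.3386*r^5 - 1.1677*r^4 - 6.6526*r^3 - 16.9393*r^2 + 10.6022*r - 7.344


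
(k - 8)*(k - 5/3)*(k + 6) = k^3 - 11*k^2/3 - 134*k/3 + 80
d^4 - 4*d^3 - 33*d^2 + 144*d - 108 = (d - 6)*(d - 3)*(d - 1)*(d + 6)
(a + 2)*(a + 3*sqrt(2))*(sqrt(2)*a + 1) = sqrt(2)*a^3 + 2*sqrt(2)*a^2 + 7*a^2 + 3*sqrt(2)*a + 14*a + 6*sqrt(2)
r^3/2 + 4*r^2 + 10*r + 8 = (r/2 + 1)*(r + 2)*(r + 4)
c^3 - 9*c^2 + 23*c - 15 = (c - 5)*(c - 3)*(c - 1)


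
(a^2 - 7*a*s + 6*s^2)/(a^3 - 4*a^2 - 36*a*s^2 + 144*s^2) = (a - s)/(a^2 + 6*a*s - 4*a - 24*s)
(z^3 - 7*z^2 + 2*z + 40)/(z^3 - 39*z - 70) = (z^2 - 9*z + 20)/(z^2 - 2*z - 35)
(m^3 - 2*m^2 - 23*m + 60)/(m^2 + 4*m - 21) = (m^2 + m - 20)/(m + 7)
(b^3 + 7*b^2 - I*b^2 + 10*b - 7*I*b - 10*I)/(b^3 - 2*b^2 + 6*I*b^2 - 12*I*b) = (b^3 + b^2*(7 - I) + b*(10 - 7*I) - 10*I)/(b*(b^2 + 2*b*(-1 + 3*I) - 12*I))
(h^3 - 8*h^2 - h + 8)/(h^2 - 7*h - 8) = h - 1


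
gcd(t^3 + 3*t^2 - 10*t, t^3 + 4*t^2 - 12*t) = t^2 - 2*t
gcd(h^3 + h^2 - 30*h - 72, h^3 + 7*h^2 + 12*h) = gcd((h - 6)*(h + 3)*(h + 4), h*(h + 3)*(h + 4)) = h^2 + 7*h + 12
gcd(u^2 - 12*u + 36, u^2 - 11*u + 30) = u - 6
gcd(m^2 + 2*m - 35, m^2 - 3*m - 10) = m - 5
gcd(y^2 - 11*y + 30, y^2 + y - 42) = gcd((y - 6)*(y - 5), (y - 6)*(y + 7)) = y - 6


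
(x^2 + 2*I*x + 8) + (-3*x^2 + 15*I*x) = -2*x^2 + 17*I*x + 8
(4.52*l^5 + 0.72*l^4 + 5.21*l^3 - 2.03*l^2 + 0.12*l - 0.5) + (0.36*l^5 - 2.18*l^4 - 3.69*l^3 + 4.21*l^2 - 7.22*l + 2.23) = 4.88*l^5 - 1.46*l^4 + 1.52*l^3 + 2.18*l^2 - 7.1*l + 1.73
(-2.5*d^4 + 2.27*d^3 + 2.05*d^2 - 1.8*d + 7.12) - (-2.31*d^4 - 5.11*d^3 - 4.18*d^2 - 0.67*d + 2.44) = -0.19*d^4 + 7.38*d^3 + 6.23*d^2 - 1.13*d + 4.68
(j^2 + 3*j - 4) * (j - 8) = j^3 - 5*j^2 - 28*j + 32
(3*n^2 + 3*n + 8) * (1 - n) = -3*n^3 - 5*n + 8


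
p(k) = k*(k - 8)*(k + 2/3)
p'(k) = k*(k - 8) + k*(k + 2/3) + (k - 8)*(k + 2/3)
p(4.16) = -77.10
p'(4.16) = -14.43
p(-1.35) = -8.63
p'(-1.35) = 19.93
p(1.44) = -19.90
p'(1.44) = -20.23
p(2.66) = -47.25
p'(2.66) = -23.12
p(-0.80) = -0.94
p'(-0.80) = 8.32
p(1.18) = -14.86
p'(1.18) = -18.46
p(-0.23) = 0.83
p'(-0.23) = -1.80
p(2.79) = -50.25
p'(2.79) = -22.90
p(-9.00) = -1275.00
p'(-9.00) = 369.67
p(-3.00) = -77.00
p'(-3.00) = 65.67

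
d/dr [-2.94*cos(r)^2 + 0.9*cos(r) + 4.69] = (5.88*cos(r) - 0.9)*sin(r)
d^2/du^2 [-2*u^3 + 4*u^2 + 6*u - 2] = 8 - 12*u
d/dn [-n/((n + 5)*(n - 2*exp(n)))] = (-n*(n + 5)*(2*exp(n) - 1) + n*(n - 2*exp(n)) - (n + 5)*(n - 2*exp(n)))/((n + 5)^2*(n - 2*exp(n))^2)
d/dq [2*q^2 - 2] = 4*q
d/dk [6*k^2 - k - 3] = 12*k - 1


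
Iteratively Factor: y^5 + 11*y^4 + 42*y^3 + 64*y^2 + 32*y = (y + 4)*(y^4 + 7*y^3 + 14*y^2 + 8*y) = (y + 4)^2*(y^3 + 3*y^2 + 2*y) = y*(y + 4)^2*(y^2 + 3*y + 2) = y*(y + 2)*(y + 4)^2*(y + 1)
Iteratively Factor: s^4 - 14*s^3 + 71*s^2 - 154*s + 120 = (s - 3)*(s^3 - 11*s^2 + 38*s - 40) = (s - 4)*(s - 3)*(s^2 - 7*s + 10) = (s - 4)*(s - 3)*(s - 2)*(s - 5)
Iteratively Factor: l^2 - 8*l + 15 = (l - 3)*(l - 5)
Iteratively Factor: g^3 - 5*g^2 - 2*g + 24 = (g - 3)*(g^2 - 2*g - 8) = (g - 4)*(g - 3)*(g + 2)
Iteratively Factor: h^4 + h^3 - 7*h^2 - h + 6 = (h - 2)*(h^3 + 3*h^2 - h - 3) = (h - 2)*(h + 3)*(h^2 - 1) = (h - 2)*(h - 1)*(h + 3)*(h + 1)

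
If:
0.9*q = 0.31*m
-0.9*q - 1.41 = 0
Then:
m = -4.55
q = -1.57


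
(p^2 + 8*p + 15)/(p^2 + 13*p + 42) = (p^2 + 8*p + 15)/(p^2 + 13*p + 42)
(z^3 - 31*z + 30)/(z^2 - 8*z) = (z^3 - 31*z + 30)/(z*(z - 8))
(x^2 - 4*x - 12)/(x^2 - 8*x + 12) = (x + 2)/(x - 2)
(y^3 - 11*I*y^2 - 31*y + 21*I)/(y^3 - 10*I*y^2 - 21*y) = (y - I)/y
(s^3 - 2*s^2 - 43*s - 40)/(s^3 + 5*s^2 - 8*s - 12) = (s^2 - 3*s - 40)/(s^2 + 4*s - 12)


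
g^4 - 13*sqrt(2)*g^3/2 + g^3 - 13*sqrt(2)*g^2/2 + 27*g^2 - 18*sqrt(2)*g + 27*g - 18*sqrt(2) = (g + 1)*(g - 3*sqrt(2))*(g - 2*sqrt(2))*(g - 3*sqrt(2)/2)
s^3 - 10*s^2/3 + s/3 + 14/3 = (s - 7/3)*(s - 2)*(s + 1)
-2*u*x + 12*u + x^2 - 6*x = (-2*u + x)*(x - 6)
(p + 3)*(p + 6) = p^2 + 9*p + 18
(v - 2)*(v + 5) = v^2 + 3*v - 10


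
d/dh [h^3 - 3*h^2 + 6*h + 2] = 3*h^2 - 6*h + 6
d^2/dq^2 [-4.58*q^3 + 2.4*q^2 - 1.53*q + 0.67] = 4.8 - 27.48*q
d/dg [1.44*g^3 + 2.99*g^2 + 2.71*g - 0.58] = 4.32*g^2 + 5.98*g + 2.71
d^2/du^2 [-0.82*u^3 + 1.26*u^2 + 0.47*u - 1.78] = 2.52 - 4.92*u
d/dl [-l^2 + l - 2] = 1 - 2*l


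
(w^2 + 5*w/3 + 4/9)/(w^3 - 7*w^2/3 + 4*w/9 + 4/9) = (3*w + 4)/(3*w^2 - 8*w + 4)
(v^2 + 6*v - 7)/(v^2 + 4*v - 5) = (v + 7)/(v + 5)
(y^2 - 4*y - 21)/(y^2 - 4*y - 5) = (-y^2 + 4*y + 21)/(-y^2 + 4*y + 5)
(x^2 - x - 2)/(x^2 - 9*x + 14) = (x + 1)/(x - 7)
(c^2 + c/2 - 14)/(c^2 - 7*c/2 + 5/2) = (2*c^2 + c - 28)/(2*c^2 - 7*c + 5)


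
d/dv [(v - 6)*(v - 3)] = 2*v - 9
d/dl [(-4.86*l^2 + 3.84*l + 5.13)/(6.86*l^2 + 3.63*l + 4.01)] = (-43.9842*l^2 - 109.3608*l - 3.2235)/(47.0596*l^4 + 49.8036*l^3 + 68.1941*l^2 + 29.1126*l + 16.0801)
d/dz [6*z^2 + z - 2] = 12*z + 1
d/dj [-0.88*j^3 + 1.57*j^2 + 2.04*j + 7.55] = -2.64*j^2 + 3.14*j + 2.04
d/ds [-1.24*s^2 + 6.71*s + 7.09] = 6.71 - 2.48*s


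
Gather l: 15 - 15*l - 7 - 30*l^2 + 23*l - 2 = -30*l^2 + 8*l + 6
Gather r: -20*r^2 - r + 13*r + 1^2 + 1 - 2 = -20*r^2 + 12*r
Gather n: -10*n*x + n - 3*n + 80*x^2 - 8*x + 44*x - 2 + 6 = n*(-10*x - 2) + 80*x^2 + 36*x + 4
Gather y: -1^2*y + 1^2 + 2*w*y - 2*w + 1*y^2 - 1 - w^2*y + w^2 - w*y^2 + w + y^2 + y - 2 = w^2 - w + y^2*(2 - w) + y*(-w^2 + 2*w) - 2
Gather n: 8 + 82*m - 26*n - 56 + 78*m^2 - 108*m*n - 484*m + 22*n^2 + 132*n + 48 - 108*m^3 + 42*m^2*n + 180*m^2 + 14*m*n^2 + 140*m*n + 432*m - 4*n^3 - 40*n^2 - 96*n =-108*m^3 + 258*m^2 + 30*m - 4*n^3 + n^2*(14*m - 18) + n*(42*m^2 + 32*m + 10)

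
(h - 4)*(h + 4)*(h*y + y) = h^3*y + h^2*y - 16*h*y - 16*y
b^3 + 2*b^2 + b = b*(b + 1)^2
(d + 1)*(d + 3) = d^2 + 4*d + 3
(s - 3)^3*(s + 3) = s^4 - 6*s^3 + 54*s - 81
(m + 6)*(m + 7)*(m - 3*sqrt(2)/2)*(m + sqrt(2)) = m^4 - sqrt(2)*m^3/2 + 13*m^3 - 13*sqrt(2)*m^2/2 + 39*m^2 - 39*m - 21*sqrt(2)*m - 126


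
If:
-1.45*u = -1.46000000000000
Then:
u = 1.01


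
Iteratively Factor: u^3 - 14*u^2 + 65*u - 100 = (u - 5)*(u^2 - 9*u + 20) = (u - 5)^2*(u - 4)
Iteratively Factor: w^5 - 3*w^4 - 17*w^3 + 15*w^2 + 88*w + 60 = (w + 1)*(w^4 - 4*w^3 - 13*w^2 + 28*w + 60) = (w + 1)*(w + 2)*(w^3 - 6*w^2 - w + 30) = (w - 5)*(w + 1)*(w + 2)*(w^2 - w - 6) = (w - 5)*(w - 3)*(w + 1)*(w + 2)*(w + 2)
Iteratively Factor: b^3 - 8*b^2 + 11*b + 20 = (b - 4)*(b^2 - 4*b - 5) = (b - 4)*(b + 1)*(b - 5)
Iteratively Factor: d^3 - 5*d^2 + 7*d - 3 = (d - 1)*(d^2 - 4*d + 3) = (d - 3)*(d - 1)*(d - 1)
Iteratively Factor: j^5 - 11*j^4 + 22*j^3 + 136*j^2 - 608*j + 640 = (j + 4)*(j^4 - 15*j^3 + 82*j^2 - 192*j + 160) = (j - 4)*(j + 4)*(j^3 - 11*j^2 + 38*j - 40) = (j - 4)^2*(j + 4)*(j^2 - 7*j + 10) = (j - 4)^2*(j - 2)*(j + 4)*(j - 5)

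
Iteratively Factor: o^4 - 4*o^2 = (o - 2)*(o^3 + 2*o^2) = (o - 2)*(o + 2)*(o^2) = o*(o - 2)*(o + 2)*(o)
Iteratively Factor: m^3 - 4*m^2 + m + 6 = (m - 3)*(m^2 - m - 2) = (m - 3)*(m - 2)*(m + 1)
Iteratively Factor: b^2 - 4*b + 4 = (b - 2)*(b - 2)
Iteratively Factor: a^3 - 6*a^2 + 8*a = (a)*(a^2 - 6*a + 8) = a*(a - 4)*(a - 2)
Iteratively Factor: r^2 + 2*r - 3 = (r - 1)*(r + 3)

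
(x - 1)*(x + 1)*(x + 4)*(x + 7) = x^4 + 11*x^3 + 27*x^2 - 11*x - 28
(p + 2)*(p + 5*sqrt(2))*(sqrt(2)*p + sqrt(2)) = sqrt(2)*p^3 + 3*sqrt(2)*p^2 + 10*p^2 + 2*sqrt(2)*p + 30*p + 20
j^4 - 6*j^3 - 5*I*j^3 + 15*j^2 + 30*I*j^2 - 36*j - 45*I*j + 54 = (j - 3)^2*(j - 6*I)*(j + I)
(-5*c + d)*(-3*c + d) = 15*c^2 - 8*c*d + d^2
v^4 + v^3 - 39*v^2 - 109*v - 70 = (v - 7)*(v + 1)*(v + 2)*(v + 5)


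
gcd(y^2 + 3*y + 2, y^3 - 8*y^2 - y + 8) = y + 1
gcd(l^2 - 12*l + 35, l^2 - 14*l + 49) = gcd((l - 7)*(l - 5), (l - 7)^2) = l - 7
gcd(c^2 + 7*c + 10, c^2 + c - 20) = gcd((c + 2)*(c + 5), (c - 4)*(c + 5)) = c + 5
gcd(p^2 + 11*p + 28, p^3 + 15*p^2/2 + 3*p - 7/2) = p + 7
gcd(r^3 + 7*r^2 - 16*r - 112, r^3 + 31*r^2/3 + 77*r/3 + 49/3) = r + 7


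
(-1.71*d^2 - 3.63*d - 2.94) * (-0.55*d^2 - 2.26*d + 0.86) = 0.9405*d^4 + 5.8611*d^3 + 8.3502*d^2 + 3.5226*d - 2.5284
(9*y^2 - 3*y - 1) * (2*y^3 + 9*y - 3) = 18*y^5 - 6*y^4 + 79*y^3 - 54*y^2 + 3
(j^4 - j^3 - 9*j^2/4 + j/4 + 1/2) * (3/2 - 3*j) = -3*j^5 + 9*j^4/2 + 21*j^3/4 - 33*j^2/8 - 9*j/8 + 3/4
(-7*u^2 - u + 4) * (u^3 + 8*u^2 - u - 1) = -7*u^5 - 57*u^4 + 3*u^3 + 40*u^2 - 3*u - 4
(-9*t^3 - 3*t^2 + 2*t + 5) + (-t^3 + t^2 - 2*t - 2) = -10*t^3 - 2*t^2 + 3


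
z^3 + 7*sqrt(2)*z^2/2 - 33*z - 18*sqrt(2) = (z - 3*sqrt(2))*(z + sqrt(2)/2)*(z + 6*sqrt(2))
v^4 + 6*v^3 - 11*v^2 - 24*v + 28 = (v - 2)*(v - 1)*(v + 2)*(v + 7)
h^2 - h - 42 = (h - 7)*(h + 6)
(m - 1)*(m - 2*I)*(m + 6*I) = m^3 - m^2 + 4*I*m^2 + 12*m - 4*I*m - 12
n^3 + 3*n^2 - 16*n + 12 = (n - 2)*(n - 1)*(n + 6)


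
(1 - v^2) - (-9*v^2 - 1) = 8*v^2 + 2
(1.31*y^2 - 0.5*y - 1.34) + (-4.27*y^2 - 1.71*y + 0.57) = -2.96*y^2 - 2.21*y - 0.77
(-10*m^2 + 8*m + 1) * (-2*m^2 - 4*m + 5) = 20*m^4 + 24*m^3 - 84*m^2 + 36*m + 5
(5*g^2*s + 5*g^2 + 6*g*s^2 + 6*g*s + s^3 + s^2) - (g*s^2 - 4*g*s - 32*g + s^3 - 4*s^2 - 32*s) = 5*g^2*s + 5*g^2 + 5*g*s^2 + 10*g*s + 32*g + 5*s^2 + 32*s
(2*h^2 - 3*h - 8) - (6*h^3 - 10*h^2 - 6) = -6*h^3 + 12*h^2 - 3*h - 2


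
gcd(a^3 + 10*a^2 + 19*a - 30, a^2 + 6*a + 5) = a + 5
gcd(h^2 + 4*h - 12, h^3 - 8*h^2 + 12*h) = h - 2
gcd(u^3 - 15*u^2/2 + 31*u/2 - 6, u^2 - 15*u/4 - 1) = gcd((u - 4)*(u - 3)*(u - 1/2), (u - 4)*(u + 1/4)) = u - 4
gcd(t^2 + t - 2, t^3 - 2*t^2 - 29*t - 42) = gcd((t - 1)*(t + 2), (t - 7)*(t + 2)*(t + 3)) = t + 2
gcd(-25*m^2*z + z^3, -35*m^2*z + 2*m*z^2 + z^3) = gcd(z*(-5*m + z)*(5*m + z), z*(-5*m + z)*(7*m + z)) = -5*m*z + z^2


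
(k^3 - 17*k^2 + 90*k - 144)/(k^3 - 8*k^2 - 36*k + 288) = (k - 3)/(k + 6)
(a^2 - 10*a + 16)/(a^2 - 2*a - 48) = (a - 2)/(a + 6)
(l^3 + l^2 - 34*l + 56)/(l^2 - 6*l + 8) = l + 7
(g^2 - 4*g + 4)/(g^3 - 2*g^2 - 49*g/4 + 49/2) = 4*(g - 2)/(4*g^2 - 49)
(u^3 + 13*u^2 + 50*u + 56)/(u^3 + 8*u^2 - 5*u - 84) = (u + 2)/(u - 3)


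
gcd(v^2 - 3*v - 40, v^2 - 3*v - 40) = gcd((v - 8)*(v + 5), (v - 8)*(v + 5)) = v^2 - 3*v - 40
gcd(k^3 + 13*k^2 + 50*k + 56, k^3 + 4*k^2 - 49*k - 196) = k^2 + 11*k + 28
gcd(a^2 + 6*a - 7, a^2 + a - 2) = a - 1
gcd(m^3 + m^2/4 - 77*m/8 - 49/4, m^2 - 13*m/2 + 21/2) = m - 7/2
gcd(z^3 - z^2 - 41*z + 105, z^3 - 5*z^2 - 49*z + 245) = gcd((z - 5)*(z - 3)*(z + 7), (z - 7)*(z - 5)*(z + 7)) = z^2 + 2*z - 35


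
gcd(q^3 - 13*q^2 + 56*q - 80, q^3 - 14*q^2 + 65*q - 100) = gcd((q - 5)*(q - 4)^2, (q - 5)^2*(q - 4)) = q^2 - 9*q + 20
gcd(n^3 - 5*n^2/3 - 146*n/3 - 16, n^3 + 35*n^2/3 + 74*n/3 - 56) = n + 6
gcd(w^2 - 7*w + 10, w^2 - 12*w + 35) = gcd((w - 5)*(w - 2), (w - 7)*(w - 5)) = w - 5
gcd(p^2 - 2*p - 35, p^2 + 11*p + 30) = p + 5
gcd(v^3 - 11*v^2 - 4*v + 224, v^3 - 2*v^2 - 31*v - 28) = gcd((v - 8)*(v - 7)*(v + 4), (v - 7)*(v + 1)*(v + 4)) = v^2 - 3*v - 28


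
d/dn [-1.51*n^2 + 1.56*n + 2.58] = 1.56 - 3.02*n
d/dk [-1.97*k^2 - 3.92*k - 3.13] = -3.94*k - 3.92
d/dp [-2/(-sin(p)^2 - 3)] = -8*sin(2*p)/(cos(2*p) - 7)^2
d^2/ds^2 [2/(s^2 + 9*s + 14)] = 4*(-s^2 - 9*s + (2*s + 9)^2 - 14)/(s^2 + 9*s + 14)^3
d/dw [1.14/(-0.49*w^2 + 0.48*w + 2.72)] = (1.1172*w - 0.5472)/(-0.49*w^2 + 0.48*w + 2.72)^2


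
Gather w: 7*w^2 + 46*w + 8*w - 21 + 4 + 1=7*w^2 + 54*w - 16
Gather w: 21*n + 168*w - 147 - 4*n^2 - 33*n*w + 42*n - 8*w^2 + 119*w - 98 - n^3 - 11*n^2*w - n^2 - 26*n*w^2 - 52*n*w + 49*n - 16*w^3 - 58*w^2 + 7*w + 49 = -n^3 - 5*n^2 + 112*n - 16*w^3 + w^2*(-26*n - 66) + w*(-11*n^2 - 85*n + 294) - 196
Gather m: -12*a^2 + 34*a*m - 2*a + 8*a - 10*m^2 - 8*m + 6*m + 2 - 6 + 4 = -12*a^2 + 6*a - 10*m^2 + m*(34*a - 2)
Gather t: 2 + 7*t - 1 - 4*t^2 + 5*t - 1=-4*t^2 + 12*t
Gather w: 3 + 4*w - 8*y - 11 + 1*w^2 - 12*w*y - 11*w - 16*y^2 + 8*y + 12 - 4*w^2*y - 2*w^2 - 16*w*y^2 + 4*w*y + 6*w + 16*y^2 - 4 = w^2*(-4*y - 1) + w*(-16*y^2 - 8*y - 1)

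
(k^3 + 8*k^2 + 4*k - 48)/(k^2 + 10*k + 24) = k - 2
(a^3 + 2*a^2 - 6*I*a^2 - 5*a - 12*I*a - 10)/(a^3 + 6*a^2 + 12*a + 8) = (a^2 - 6*I*a - 5)/(a^2 + 4*a + 4)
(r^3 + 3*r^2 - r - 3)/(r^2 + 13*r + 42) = (r^3 + 3*r^2 - r - 3)/(r^2 + 13*r + 42)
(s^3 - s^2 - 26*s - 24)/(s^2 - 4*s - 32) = (s^2 - 5*s - 6)/(s - 8)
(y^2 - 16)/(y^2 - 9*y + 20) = (y + 4)/(y - 5)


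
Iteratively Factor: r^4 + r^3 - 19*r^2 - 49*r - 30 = (r + 2)*(r^3 - r^2 - 17*r - 15) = (r - 5)*(r + 2)*(r^2 + 4*r + 3) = (r - 5)*(r + 1)*(r + 2)*(r + 3)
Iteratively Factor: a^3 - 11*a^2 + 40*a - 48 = (a - 3)*(a^2 - 8*a + 16) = (a - 4)*(a - 3)*(a - 4)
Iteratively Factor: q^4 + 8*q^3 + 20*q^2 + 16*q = (q + 2)*(q^3 + 6*q^2 + 8*q) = q*(q + 2)*(q^2 + 6*q + 8) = q*(q + 2)^2*(q + 4)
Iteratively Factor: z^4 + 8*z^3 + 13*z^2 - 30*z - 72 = (z - 2)*(z^3 + 10*z^2 + 33*z + 36) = (z - 2)*(z + 4)*(z^2 + 6*z + 9) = (z - 2)*(z + 3)*(z + 4)*(z + 3)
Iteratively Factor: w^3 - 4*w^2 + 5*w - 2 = (w - 1)*(w^2 - 3*w + 2) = (w - 1)^2*(w - 2)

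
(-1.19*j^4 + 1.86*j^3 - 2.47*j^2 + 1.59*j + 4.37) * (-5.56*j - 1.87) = 6.6164*j^5 - 8.1163*j^4 + 10.255*j^3 - 4.2215*j^2 - 27.2705*j - 8.1719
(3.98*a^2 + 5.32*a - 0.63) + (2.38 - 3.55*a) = 3.98*a^2 + 1.77*a + 1.75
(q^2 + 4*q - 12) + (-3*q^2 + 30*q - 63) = -2*q^2 + 34*q - 75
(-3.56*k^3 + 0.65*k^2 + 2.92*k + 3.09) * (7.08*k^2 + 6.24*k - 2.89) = -25.2048*k^5 - 17.6124*k^4 + 35.018*k^3 + 38.2195*k^2 + 10.8428*k - 8.9301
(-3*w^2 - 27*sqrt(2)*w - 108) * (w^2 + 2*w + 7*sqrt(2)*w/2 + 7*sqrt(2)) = -3*w^4 - 75*sqrt(2)*w^3/2 - 6*w^3 - 297*w^2 - 75*sqrt(2)*w^2 - 594*w - 378*sqrt(2)*w - 756*sqrt(2)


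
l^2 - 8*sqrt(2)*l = l*(l - 8*sqrt(2))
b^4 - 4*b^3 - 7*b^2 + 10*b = b*(b - 5)*(b - 1)*(b + 2)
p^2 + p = p*(p + 1)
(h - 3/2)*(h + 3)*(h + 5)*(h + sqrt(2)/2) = h^4 + sqrt(2)*h^3/2 + 13*h^3/2 + 3*h^2 + 13*sqrt(2)*h^2/4 - 45*h/2 + 3*sqrt(2)*h/2 - 45*sqrt(2)/4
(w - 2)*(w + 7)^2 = w^3 + 12*w^2 + 21*w - 98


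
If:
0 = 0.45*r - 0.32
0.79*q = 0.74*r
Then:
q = 0.67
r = 0.71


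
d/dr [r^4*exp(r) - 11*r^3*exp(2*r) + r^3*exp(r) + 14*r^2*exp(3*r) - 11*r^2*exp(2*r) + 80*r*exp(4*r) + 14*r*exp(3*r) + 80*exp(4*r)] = (r^4 - 22*r^3*exp(r) + 5*r^3 + 42*r^2*exp(2*r) - 55*r^2*exp(r) + 3*r^2 + 320*r*exp(3*r) + 70*r*exp(2*r) - 22*r*exp(r) + 400*exp(3*r) + 14*exp(2*r))*exp(r)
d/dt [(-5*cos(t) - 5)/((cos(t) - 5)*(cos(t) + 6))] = 5*(sin(t)^2 - 2*cos(t) - 32)*sin(t)/((cos(t) - 5)^2*(cos(t) + 6)^2)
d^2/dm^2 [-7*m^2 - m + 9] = -14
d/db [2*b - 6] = 2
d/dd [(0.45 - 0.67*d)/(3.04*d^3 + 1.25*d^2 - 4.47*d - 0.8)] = (4.0736*d^3 - 3.2665*d^2 - 1.125*d + 2.5475)/(9.2416*d^6 + 7.6*d^5 - 25.6151*d^4 - 16.039*d^3 + 17.9809*d^2 + 7.152*d + 0.64)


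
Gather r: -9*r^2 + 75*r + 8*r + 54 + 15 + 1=-9*r^2 + 83*r + 70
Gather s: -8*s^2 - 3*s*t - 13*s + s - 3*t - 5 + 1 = -8*s^2 + s*(-3*t - 12) - 3*t - 4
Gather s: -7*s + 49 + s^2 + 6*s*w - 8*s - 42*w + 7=s^2 + s*(6*w - 15) - 42*w + 56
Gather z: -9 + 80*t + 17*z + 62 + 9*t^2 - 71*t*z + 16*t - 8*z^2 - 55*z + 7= 9*t^2 + 96*t - 8*z^2 + z*(-71*t - 38) + 60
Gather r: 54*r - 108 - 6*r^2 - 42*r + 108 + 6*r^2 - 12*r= 0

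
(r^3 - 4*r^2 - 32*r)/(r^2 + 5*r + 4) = r*(r - 8)/(r + 1)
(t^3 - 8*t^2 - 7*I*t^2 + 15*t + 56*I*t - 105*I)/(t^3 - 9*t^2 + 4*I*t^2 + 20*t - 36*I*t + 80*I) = (t^2 - t*(3 + 7*I) + 21*I)/(t^2 + 4*t*(-1 + I) - 16*I)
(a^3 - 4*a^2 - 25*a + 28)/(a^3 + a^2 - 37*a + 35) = (a^2 - 3*a - 28)/(a^2 + 2*a - 35)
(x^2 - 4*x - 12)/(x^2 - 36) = (x + 2)/(x + 6)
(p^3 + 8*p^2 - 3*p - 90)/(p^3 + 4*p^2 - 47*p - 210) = (p - 3)/(p - 7)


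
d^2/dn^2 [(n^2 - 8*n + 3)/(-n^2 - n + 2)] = 6*(3*n^3 - 5*n^2 + 13*n + 1)/(n^6 + 3*n^5 - 3*n^4 - 11*n^3 + 6*n^2 + 12*n - 8)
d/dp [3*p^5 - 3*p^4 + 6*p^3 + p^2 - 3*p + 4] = 15*p^4 - 12*p^3 + 18*p^2 + 2*p - 3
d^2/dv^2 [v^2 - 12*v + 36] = 2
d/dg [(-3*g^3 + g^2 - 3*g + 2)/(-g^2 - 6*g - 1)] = (3*g^4 + 36*g^3 + 2*g + 15)/(g^4 + 12*g^3 + 38*g^2 + 12*g + 1)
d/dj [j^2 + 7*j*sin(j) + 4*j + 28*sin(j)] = 7*j*cos(j) + 2*j + 7*sin(j) + 28*cos(j) + 4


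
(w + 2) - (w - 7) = 9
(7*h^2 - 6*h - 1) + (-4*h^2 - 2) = 3*h^2 - 6*h - 3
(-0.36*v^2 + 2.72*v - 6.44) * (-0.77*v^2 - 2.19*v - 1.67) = 0.2772*v^4 - 1.306*v^3 - 0.3968*v^2 + 9.5612*v + 10.7548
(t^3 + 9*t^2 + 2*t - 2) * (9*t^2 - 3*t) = 9*t^5 + 78*t^4 - 9*t^3 - 24*t^2 + 6*t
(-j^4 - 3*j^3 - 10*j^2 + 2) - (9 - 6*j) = -j^4 - 3*j^3 - 10*j^2 + 6*j - 7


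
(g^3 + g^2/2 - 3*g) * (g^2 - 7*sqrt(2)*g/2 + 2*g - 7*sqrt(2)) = g^5 - 7*sqrt(2)*g^4/2 + 5*g^4/2 - 35*sqrt(2)*g^3/4 - 2*g^3 - 6*g^2 + 7*sqrt(2)*g^2 + 21*sqrt(2)*g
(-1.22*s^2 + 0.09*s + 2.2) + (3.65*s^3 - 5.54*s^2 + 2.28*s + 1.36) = 3.65*s^3 - 6.76*s^2 + 2.37*s + 3.56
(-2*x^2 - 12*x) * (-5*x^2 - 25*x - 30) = 10*x^4 + 110*x^3 + 360*x^2 + 360*x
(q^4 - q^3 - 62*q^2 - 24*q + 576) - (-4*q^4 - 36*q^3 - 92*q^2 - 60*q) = 5*q^4 + 35*q^3 + 30*q^2 + 36*q + 576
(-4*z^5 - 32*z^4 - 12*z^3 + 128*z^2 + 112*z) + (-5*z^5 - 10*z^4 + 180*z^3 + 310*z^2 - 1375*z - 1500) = -9*z^5 - 42*z^4 + 168*z^3 + 438*z^2 - 1263*z - 1500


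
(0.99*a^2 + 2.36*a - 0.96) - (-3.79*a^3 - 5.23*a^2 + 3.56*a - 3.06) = 3.79*a^3 + 6.22*a^2 - 1.2*a + 2.1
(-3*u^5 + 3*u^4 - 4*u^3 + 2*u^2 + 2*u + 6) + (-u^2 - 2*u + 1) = -3*u^5 + 3*u^4 - 4*u^3 + u^2 + 7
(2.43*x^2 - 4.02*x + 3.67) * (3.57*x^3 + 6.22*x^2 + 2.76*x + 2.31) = 8.6751*x^5 + 0.763200000000003*x^4 - 5.1957*x^3 + 17.3455*x^2 + 0.843*x + 8.4777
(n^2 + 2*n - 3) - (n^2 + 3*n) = -n - 3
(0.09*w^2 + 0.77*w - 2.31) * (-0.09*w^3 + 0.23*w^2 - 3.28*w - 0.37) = -0.0081*w^5 - 0.0486*w^4 + 0.0898*w^3 - 3.0902*w^2 + 7.2919*w + 0.8547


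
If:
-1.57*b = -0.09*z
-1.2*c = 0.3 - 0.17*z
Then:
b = 0.0573248407643312*z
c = 0.141666666666667*z - 0.25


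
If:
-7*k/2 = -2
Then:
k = 4/7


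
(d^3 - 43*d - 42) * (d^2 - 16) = d^5 - 59*d^3 - 42*d^2 + 688*d + 672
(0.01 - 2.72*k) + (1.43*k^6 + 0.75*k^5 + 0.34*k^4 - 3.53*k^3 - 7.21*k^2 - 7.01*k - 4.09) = 1.43*k^6 + 0.75*k^5 + 0.34*k^4 - 3.53*k^3 - 7.21*k^2 - 9.73*k - 4.08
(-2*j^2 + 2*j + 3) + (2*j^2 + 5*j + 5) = 7*j + 8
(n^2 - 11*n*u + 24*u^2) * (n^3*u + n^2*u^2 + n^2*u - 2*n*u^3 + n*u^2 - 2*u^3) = n^5*u - 10*n^4*u^2 + n^4*u + 11*n^3*u^3 - 10*n^3*u^2 + 46*n^2*u^4 + 11*n^2*u^3 - 48*n*u^5 + 46*n*u^4 - 48*u^5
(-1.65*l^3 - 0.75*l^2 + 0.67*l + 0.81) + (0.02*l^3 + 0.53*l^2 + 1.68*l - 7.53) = -1.63*l^3 - 0.22*l^2 + 2.35*l - 6.72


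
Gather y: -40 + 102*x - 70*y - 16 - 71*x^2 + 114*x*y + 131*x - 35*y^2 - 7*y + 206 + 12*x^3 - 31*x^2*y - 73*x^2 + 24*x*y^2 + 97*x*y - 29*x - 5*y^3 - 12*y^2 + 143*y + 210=12*x^3 - 144*x^2 + 204*x - 5*y^3 + y^2*(24*x - 47) + y*(-31*x^2 + 211*x + 66) + 360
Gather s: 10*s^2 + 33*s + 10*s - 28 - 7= 10*s^2 + 43*s - 35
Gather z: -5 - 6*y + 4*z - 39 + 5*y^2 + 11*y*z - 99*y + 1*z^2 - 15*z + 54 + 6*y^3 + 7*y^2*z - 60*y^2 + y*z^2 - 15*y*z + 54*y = 6*y^3 - 55*y^2 - 51*y + z^2*(y + 1) + z*(7*y^2 - 4*y - 11) + 10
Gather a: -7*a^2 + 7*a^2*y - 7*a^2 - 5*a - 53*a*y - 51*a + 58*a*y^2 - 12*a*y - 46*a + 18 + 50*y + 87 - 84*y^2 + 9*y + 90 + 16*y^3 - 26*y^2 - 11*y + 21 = a^2*(7*y - 14) + a*(58*y^2 - 65*y - 102) + 16*y^3 - 110*y^2 + 48*y + 216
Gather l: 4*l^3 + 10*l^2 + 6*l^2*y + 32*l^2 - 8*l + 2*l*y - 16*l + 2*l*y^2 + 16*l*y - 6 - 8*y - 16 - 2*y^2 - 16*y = 4*l^3 + l^2*(6*y + 42) + l*(2*y^2 + 18*y - 24) - 2*y^2 - 24*y - 22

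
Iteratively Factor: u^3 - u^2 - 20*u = (u - 5)*(u^2 + 4*u) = (u - 5)*(u + 4)*(u)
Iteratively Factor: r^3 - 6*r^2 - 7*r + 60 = (r - 5)*(r^2 - r - 12) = (r - 5)*(r - 4)*(r + 3)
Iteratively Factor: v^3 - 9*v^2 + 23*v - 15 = (v - 5)*(v^2 - 4*v + 3) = (v - 5)*(v - 3)*(v - 1)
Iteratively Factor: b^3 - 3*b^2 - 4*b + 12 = (b - 3)*(b^2 - 4) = (b - 3)*(b - 2)*(b + 2)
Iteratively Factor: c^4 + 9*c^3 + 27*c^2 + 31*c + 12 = (c + 3)*(c^3 + 6*c^2 + 9*c + 4) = (c + 1)*(c + 3)*(c^2 + 5*c + 4) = (c + 1)^2*(c + 3)*(c + 4)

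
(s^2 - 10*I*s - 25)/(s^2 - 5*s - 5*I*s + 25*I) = (s - 5*I)/(s - 5)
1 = 1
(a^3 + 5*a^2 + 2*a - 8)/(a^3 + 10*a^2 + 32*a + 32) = (a - 1)/(a + 4)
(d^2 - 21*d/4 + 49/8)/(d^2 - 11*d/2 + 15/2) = (8*d^2 - 42*d + 49)/(4*(2*d^2 - 11*d + 15))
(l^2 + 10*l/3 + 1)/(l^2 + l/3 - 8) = (3*l + 1)/(3*l - 8)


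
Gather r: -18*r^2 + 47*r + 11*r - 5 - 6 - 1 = -18*r^2 + 58*r - 12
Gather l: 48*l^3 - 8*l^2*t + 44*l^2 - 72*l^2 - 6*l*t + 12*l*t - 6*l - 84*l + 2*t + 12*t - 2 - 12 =48*l^3 + l^2*(-8*t - 28) + l*(6*t - 90) + 14*t - 14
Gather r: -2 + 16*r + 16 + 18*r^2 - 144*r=18*r^2 - 128*r + 14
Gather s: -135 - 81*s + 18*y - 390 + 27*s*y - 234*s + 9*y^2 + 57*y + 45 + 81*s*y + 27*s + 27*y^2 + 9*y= s*(108*y - 288) + 36*y^2 + 84*y - 480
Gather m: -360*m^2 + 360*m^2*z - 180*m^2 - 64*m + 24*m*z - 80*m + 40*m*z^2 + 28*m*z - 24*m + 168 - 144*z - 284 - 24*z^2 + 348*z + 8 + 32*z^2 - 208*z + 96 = m^2*(360*z - 540) + m*(40*z^2 + 52*z - 168) + 8*z^2 - 4*z - 12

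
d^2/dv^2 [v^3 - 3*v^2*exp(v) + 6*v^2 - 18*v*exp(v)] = -3*v^2*exp(v) - 30*v*exp(v) + 6*v - 42*exp(v) + 12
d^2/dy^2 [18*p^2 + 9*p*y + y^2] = 2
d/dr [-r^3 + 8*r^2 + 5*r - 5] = -3*r^2 + 16*r + 5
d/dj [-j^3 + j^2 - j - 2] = -3*j^2 + 2*j - 1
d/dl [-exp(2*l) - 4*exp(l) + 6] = 2*(-exp(l) - 2)*exp(l)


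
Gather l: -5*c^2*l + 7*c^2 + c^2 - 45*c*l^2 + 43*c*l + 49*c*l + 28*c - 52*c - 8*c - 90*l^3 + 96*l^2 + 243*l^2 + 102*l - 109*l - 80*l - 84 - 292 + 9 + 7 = 8*c^2 - 32*c - 90*l^3 + l^2*(339 - 45*c) + l*(-5*c^2 + 92*c - 87) - 360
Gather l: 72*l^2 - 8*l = 72*l^2 - 8*l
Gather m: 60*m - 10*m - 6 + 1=50*m - 5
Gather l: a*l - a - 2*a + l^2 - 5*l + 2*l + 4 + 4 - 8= -3*a + l^2 + l*(a - 3)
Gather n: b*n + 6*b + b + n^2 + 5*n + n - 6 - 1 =7*b + n^2 + n*(b + 6) - 7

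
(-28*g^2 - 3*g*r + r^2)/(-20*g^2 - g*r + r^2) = (-7*g + r)/(-5*g + r)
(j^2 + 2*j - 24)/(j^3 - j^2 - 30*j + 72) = 1/(j - 3)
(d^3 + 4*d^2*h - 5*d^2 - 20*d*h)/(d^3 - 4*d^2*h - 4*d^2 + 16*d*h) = (d^2 + 4*d*h - 5*d - 20*h)/(d^2 - 4*d*h - 4*d + 16*h)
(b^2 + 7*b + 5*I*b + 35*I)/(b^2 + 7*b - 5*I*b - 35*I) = (b + 5*I)/(b - 5*I)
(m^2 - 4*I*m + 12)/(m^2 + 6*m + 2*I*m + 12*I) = (m - 6*I)/(m + 6)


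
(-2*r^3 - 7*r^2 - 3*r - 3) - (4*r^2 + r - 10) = -2*r^3 - 11*r^2 - 4*r + 7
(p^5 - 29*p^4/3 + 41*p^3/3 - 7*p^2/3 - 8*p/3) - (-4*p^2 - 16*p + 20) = p^5 - 29*p^4/3 + 41*p^3/3 + 5*p^2/3 + 40*p/3 - 20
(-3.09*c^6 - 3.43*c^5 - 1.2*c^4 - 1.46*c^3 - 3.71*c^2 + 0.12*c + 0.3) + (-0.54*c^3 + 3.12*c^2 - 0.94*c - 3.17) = -3.09*c^6 - 3.43*c^5 - 1.2*c^4 - 2.0*c^3 - 0.59*c^2 - 0.82*c - 2.87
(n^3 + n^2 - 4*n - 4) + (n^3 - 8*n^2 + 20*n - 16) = 2*n^3 - 7*n^2 + 16*n - 20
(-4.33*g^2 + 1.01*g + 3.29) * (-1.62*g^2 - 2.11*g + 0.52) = 7.0146*g^4 + 7.5001*g^3 - 9.7125*g^2 - 6.4167*g + 1.7108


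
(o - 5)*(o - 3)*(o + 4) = o^3 - 4*o^2 - 17*o + 60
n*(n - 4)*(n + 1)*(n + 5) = n^4 + 2*n^3 - 19*n^2 - 20*n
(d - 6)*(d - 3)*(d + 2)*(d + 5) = d^4 - 2*d^3 - 35*d^2 + 36*d + 180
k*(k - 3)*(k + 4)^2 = k^4 + 5*k^3 - 8*k^2 - 48*k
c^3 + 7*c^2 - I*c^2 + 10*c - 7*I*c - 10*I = (c + 2)*(c + 5)*(c - I)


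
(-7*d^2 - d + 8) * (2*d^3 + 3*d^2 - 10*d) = -14*d^5 - 23*d^4 + 83*d^3 + 34*d^2 - 80*d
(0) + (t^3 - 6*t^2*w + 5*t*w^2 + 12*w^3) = t^3 - 6*t^2*w + 5*t*w^2 + 12*w^3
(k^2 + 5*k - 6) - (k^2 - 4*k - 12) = 9*k + 6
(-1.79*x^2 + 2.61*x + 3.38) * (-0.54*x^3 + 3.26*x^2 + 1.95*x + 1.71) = 0.9666*x^5 - 7.2448*x^4 + 3.1929*x^3 + 13.0474*x^2 + 11.0541*x + 5.7798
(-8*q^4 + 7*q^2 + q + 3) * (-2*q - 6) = 16*q^5 + 48*q^4 - 14*q^3 - 44*q^2 - 12*q - 18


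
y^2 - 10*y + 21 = (y - 7)*(y - 3)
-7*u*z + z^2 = z*(-7*u + z)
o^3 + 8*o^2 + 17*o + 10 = (o + 1)*(o + 2)*(o + 5)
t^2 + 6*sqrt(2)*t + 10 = (t + sqrt(2))*(t + 5*sqrt(2))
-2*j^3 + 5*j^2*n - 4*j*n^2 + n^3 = (-2*j + n)*(-j + n)^2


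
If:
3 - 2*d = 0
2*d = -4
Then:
No Solution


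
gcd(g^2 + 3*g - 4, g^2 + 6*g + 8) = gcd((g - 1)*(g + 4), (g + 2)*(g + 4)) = g + 4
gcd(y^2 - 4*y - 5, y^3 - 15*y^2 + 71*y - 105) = y - 5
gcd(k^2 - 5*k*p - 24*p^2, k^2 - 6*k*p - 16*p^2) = -k + 8*p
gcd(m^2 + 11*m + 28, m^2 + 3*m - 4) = m + 4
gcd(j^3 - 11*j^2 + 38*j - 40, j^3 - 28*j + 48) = j^2 - 6*j + 8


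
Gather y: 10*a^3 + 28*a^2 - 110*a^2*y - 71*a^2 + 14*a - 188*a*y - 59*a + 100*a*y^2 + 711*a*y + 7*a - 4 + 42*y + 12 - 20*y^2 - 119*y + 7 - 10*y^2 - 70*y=10*a^3 - 43*a^2 - 38*a + y^2*(100*a - 30) + y*(-110*a^2 + 523*a - 147) + 15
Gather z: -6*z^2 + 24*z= -6*z^2 + 24*z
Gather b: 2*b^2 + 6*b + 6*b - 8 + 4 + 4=2*b^2 + 12*b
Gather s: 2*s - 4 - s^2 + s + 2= -s^2 + 3*s - 2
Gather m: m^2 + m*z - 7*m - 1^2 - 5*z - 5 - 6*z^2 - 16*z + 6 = m^2 + m*(z - 7) - 6*z^2 - 21*z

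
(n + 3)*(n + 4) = n^2 + 7*n + 12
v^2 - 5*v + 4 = (v - 4)*(v - 1)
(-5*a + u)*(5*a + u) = -25*a^2 + u^2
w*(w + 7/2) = w^2 + 7*w/2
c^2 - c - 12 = (c - 4)*(c + 3)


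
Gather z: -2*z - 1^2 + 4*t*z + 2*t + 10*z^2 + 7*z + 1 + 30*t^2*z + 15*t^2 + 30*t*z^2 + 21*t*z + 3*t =15*t^2 + 5*t + z^2*(30*t + 10) + z*(30*t^2 + 25*t + 5)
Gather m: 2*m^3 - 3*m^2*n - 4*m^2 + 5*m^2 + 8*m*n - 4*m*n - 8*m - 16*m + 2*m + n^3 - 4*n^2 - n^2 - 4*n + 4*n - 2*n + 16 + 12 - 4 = 2*m^3 + m^2*(1 - 3*n) + m*(4*n - 22) + n^3 - 5*n^2 - 2*n + 24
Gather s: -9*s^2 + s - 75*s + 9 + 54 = -9*s^2 - 74*s + 63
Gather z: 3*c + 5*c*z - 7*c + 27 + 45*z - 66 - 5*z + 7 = -4*c + z*(5*c + 40) - 32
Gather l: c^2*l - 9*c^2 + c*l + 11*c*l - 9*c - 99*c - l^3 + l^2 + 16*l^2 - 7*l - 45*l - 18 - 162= -9*c^2 - 108*c - l^3 + 17*l^2 + l*(c^2 + 12*c - 52) - 180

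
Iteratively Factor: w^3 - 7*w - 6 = (w - 3)*(w^2 + 3*w + 2) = (w - 3)*(w + 1)*(w + 2)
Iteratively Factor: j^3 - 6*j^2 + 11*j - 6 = (j - 1)*(j^2 - 5*j + 6) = (j - 3)*(j - 1)*(j - 2)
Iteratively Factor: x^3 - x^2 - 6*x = (x + 2)*(x^2 - 3*x) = (x - 3)*(x + 2)*(x)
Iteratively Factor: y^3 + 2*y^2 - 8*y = (y + 4)*(y^2 - 2*y) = (y - 2)*(y + 4)*(y)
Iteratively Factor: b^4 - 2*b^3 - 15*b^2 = (b)*(b^3 - 2*b^2 - 15*b) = b^2*(b^2 - 2*b - 15) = b^2*(b + 3)*(b - 5)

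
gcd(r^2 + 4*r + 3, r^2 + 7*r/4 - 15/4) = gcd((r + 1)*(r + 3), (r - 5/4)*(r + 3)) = r + 3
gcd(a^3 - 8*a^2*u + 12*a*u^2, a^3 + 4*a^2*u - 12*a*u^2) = -a^2 + 2*a*u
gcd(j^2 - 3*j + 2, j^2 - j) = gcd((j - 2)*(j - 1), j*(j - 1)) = j - 1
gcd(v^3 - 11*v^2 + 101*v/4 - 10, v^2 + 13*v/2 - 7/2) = v - 1/2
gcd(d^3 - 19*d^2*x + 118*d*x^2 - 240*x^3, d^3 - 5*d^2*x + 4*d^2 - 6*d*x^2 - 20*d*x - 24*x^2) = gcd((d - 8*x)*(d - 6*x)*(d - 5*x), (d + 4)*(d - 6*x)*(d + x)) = -d + 6*x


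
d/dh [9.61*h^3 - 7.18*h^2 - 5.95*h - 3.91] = 28.83*h^2 - 14.36*h - 5.95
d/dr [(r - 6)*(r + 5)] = 2*r - 1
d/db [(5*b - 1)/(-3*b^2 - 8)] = (15*b^2 - 6*b - 40)/(9*b^4 + 48*b^2 + 64)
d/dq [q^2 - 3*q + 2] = 2*q - 3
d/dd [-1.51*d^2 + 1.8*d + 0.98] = 1.8 - 3.02*d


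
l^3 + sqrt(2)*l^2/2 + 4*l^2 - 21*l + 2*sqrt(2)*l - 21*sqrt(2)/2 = (l - 3)*(l + 7)*(l + sqrt(2)/2)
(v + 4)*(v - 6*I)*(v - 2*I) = v^3 + 4*v^2 - 8*I*v^2 - 12*v - 32*I*v - 48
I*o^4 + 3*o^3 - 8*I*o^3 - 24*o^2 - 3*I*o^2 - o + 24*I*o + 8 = (o - 8)*(o - I)^2*(I*o + 1)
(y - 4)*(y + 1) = y^2 - 3*y - 4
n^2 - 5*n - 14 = (n - 7)*(n + 2)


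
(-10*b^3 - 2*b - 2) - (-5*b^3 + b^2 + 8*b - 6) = -5*b^3 - b^2 - 10*b + 4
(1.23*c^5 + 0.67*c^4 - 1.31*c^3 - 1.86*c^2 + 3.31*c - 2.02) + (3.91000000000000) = 1.23*c^5 + 0.67*c^4 - 1.31*c^3 - 1.86*c^2 + 3.31*c + 1.89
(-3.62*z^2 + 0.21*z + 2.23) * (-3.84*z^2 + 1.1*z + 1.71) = 13.9008*z^4 - 4.7884*z^3 - 14.5224*z^2 + 2.8121*z + 3.8133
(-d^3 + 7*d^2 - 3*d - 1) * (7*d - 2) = -7*d^4 + 51*d^3 - 35*d^2 - d + 2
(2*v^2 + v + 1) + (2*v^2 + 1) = 4*v^2 + v + 2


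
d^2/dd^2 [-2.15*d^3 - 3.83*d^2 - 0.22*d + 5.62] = -12.9*d - 7.66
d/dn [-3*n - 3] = -3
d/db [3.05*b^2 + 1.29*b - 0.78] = 6.1*b + 1.29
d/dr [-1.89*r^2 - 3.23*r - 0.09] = -3.78*r - 3.23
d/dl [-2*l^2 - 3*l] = -4*l - 3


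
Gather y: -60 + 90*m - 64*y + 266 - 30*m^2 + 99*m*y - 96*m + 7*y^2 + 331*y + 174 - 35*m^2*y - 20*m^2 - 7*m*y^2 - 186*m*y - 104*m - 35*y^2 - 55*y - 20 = -50*m^2 - 110*m + y^2*(-7*m - 28) + y*(-35*m^2 - 87*m + 212) + 360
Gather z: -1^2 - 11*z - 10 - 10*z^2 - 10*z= -10*z^2 - 21*z - 11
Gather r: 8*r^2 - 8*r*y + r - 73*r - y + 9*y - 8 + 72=8*r^2 + r*(-8*y - 72) + 8*y + 64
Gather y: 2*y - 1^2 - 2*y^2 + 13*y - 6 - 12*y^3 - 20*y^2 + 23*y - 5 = -12*y^3 - 22*y^2 + 38*y - 12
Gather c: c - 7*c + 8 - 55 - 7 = -6*c - 54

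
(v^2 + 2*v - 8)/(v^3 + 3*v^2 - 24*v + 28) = (v + 4)/(v^2 + 5*v - 14)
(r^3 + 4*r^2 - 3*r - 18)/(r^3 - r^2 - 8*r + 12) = (r + 3)/(r - 2)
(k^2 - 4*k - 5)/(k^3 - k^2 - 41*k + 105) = (k + 1)/(k^2 + 4*k - 21)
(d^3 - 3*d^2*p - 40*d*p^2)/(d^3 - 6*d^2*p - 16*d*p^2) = (d + 5*p)/(d + 2*p)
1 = 1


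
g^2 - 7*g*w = g*(g - 7*w)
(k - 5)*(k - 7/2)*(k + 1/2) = k^3 - 8*k^2 + 53*k/4 + 35/4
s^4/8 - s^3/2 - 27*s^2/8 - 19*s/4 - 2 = (s/4 + 1/2)*(s/2 + 1/2)*(s - 8)*(s + 1)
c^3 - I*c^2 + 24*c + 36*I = (c - 6*I)*(c + 2*I)*(c + 3*I)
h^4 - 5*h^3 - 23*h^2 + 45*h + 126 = (h - 7)*(h - 3)*(h + 2)*(h + 3)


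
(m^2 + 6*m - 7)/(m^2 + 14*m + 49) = (m - 1)/(m + 7)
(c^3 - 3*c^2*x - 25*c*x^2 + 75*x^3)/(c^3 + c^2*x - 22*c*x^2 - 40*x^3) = (c^2 + 2*c*x - 15*x^2)/(c^2 + 6*c*x + 8*x^2)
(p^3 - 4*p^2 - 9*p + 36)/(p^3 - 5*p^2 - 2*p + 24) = (p + 3)/(p + 2)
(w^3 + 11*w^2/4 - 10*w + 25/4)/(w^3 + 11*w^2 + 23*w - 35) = (w - 5/4)/(w + 7)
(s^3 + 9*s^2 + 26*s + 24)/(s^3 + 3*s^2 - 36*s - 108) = (s^2 + 6*s + 8)/(s^2 - 36)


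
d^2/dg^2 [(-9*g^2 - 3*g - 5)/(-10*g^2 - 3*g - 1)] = 10*(6*g^3 + 246*g^2 + 72*g - 1)/(1000*g^6 + 900*g^5 + 570*g^4 + 207*g^3 + 57*g^2 + 9*g + 1)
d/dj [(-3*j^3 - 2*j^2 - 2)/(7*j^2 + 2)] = j*(-21*j^3 - 18*j + 20)/(49*j^4 + 28*j^2 + 4)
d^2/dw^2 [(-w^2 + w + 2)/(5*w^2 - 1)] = 2*(25*w^3 + 135*w^2 + 15*w + 9)/(125*w^6 - 75*w^4 + 15*w^2 - 1)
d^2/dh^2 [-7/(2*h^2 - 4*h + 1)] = 28*(2*h^2 - 4*h - 8*(h - 1)^2 + 1)/(2*h^2 - 4*h + 1)^3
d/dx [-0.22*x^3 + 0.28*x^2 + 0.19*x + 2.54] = -0.66*x^2 + 0.56*x + 0.19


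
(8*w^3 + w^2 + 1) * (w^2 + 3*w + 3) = 8*w^5 + 25*w^4 + 27*w^3 + 4*w^2 + 3*w + 3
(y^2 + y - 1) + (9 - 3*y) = y^2 - 2*y + 8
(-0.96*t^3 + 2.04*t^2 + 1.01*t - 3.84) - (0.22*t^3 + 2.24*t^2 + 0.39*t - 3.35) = -1.18*t^3 - 0.2*t^2 + 0.62*t - 0.49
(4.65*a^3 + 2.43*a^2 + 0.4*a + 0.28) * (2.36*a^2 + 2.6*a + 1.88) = 10.974*a^5 + 17.8248*a^4 + 16.004*a^3 + 6.2692*a^2 + 1.48*a + 0.5264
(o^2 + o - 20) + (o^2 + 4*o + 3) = 2*o^2 + 5*o - 17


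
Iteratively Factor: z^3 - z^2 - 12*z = (z - 4)*(z^2 + 3*z) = (z - 4)*(z + 3)*(z)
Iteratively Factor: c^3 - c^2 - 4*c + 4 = (c + 2)*(c^2 - 3*c + 2) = (c - 2)*(c + 2)*(c - 1)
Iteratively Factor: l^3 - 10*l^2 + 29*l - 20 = (l - 4)*(l^2 - 6*l + 5) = (l - 4)*(l - 1)*(l - 5)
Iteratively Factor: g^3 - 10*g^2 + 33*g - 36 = (g - 3)*(g^2 - 7*g + 12) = (g - 3)^2*(g - 4)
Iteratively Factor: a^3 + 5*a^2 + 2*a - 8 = (a - 1)*(a^2 + 6*a + 8) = (a - 1)*(a + 4)*(a + 2)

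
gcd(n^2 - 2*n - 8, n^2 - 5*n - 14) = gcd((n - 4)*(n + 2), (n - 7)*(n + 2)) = n + 2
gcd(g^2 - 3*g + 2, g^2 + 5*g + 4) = 1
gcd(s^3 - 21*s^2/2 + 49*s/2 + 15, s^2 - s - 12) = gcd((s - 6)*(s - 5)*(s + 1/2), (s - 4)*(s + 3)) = 1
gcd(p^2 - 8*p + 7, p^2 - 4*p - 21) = p - 7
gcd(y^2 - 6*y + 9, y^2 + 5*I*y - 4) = 1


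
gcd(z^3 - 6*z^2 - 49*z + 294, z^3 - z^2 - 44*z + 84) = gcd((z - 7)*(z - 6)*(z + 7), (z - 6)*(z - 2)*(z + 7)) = z^2 + z - 42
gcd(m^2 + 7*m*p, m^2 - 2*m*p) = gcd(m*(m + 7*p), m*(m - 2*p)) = m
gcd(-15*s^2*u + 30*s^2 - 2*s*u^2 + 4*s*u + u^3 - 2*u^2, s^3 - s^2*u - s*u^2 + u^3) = 1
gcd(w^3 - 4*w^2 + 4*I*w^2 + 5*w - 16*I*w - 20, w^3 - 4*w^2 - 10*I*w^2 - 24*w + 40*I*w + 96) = w - 4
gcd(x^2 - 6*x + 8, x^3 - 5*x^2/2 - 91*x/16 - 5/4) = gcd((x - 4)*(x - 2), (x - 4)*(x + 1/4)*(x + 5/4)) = x - 4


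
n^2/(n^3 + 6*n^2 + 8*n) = n/(n^2 + 6*n + 8)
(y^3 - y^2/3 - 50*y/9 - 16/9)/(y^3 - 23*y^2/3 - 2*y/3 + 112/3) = (y + 1/3)/(y - 7)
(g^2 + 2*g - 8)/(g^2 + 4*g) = (g - 2)/g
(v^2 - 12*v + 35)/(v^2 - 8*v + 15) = (v - 7)/(v - 3)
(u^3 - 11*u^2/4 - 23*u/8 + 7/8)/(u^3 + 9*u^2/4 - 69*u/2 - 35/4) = (8*u^3 - 22*u^2 - 23*u + 7)/(2*(4*u^3 + 9*u^2 - 138*u - 35))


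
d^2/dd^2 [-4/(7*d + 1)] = -392/(7*d + 1)^3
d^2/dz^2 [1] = 0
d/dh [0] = 0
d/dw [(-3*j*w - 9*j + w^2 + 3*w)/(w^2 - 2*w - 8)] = (3*j*w^2 + 18*j*w + 6*j - 5*w^2 - 16*w - 24)/(w^4 - 4*w^3 - 12*w^2 + 32*w + 64)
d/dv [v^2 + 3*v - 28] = 2*v + 3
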